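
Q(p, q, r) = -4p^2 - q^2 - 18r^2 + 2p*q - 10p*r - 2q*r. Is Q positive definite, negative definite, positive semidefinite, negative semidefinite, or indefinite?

The symmetric matrix is A = [[-4, 1, -5], [1, -1, -1], [-5, -1, -18]].
Congruent diagonalization of A (simultaneous row and column reduction) yields pivots -4, -3/4, -5.
Counting signs: 3 negative.
Hence Q is negative definite.

negative definite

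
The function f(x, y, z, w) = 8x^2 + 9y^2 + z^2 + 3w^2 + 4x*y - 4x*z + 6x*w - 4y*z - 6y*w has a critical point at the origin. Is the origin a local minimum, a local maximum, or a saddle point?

local minimum

The Hessian at the origin is H = [[16, 4, -4, 6], [4, 18, -4, -6], [-4, -4, 2, 0], [6, -6, 0, 6]].
An LDLᵀ factorisation of H has diagonal entries 16, 17, 8/17, 3/8.
So there are 4 positive pivots.
H is positive definite, so the origin is a strict local minimum.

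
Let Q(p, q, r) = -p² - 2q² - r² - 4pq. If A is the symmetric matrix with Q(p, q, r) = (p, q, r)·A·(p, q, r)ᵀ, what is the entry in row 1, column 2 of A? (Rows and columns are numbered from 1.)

-2

The coefficient of p·q in Q is -4. For a symmetric A this equals A[1,2] + A[2,1] = 2·A[1,2].
So A[1,2] = -4/2 = -2.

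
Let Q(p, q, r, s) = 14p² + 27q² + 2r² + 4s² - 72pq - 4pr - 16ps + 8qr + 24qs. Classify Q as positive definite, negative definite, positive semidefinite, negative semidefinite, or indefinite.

The associated matrix is A = [[14, -36, -2, -8], [-36, 27, 4, 12], [-2, 4, 2, 0], [-8, 12, 0, 4]].
Row-reducing A symmetrically gives the diagonal entries 14, -459/7, 796/459, -4/199.
That gives 2 positive, 2 negative pivots.
Hence Q is indefinite.

indefinite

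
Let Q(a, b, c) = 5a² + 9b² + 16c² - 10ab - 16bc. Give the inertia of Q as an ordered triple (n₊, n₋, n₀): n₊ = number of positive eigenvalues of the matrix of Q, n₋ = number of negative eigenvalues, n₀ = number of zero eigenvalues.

The symmetric matrix is A = [[5, -5, 0], [-5, 9, -8], [0, -8, 16]].
Symmetric row and column elimination reduces A to a congruent diagonal form with pivots 5, 4, 0.
That gives 2 positive, 1 zero pivots.

(2, 0, 1)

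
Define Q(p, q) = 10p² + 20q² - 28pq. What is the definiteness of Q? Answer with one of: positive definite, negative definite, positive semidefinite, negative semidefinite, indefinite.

positive definite

The symmetric matrix of Q is A = [[10, -14], [-14, 20]].
Leading principal minors: Δ_1 = 10, Δ_2 = 4.
All leading principal minors are positive, so by Sylvester's criterion Q is positive definite.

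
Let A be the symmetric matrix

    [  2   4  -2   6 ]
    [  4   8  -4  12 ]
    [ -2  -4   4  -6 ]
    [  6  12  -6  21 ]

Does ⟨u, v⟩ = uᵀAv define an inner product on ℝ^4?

Congruent diagonalization of A (simultaneous row and column reduction) yields pivots 2, 0, 2, 3.
Counting signs: 3 positive, 1 zero.
Hence Q is positive semidefinite.
⟨·,·⟩ is an inner product exactly when A is positive definite.

no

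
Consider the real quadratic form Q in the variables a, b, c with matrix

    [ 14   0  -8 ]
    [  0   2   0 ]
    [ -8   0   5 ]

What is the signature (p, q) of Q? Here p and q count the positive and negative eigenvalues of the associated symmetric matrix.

(3, 0)

An LDLᵀ factorisation of A has diagonal entries 14, 2, 3/7.
That gives 3 positive pivots.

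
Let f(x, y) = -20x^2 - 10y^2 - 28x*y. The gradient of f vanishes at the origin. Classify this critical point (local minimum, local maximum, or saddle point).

local maximum

The Hessian at the origin is H = [[-40, -28], [-28, -20]].
det H = -40·-20 − (-28)² = 16 > 0 and H[1,1] = -40 < 0, so H is negative definite.
Therefore the origin is a local maximum.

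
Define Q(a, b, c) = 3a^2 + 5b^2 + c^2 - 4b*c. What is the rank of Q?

3

Write A = [[3, 0, 0], [0, 5, -2], [0, -2, 1]].
Symmetric row and column elimination reduces A to a congruent diagonal form with pivots 3, 5, 1/5.
Counting signs: 3 positive.
The rank is the number of nonzero pivots: 3.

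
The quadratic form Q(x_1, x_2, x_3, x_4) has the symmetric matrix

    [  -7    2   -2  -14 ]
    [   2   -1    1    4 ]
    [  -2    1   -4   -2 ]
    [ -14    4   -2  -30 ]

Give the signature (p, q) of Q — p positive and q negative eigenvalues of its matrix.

(0, 4)

Symmetric row and column elimination reduces A to a congruent diagonal form with pivots -7, -3/7, -3, -2/3.
Counting signs: 4 negative.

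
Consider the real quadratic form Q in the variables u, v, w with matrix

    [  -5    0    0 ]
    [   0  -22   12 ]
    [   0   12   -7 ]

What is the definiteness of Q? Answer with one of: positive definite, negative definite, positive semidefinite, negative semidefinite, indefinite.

negative definite

Symmetric row and column elimination reduces A to a congruent diagonal form with pivots -5, -22, -5/11.
Counting signs: 3 negative.
Hence Q is negative definite.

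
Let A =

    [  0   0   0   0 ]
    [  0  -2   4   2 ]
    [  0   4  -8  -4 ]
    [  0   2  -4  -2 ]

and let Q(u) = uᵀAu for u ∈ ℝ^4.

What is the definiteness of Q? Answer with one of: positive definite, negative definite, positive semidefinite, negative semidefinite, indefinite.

Applying the same elementary operations to the rows and columns of A produces a congruent diagonal matrix with entries 0, -2, 0, 0.
That gives 1 negative, 3 zero pivots.
Hence Q is negative semidefinite.

negative semidefinite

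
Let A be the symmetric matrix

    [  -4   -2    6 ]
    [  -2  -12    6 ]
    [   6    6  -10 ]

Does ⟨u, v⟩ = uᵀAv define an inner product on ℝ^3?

Leading principal minors: Δ_1 = -4, Δ_2 = 44, Δ_3 = -8.
The signs alternate starting with Δ_1 < 0, so by Sylvester's criterion Q is negative definite.
⟨·,·⟩ is an inner product exactly when A is positive definite.

no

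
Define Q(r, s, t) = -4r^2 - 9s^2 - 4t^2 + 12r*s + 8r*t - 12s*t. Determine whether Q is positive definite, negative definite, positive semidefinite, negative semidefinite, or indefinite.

negative semidefinite

Write A = [[-4, 6, 4], [6, -9, -6], [4, -6, -4]].
Congruent diagonalization of A (simultaneous row and column reduction) yields pivots -4, 0, 0.
That gives 1 negative, 2 zero pivots.
Hence Q is negative semidefinite.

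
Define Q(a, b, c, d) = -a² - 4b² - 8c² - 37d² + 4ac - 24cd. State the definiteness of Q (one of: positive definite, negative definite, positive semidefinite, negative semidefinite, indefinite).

negative definite

The symmetric matrix of Q is A = [[-1, 0, 2, 0], [0, -4, 0, 0], [2, 0, -8, -12], [0, 0, -12, -37]].
Leading principal minors: Δ_1 = -1, Δ_2 = 4, Δ_3 = -16, Δ_4 = 16.
The signs alternate starting with Δ_1 < 0, so by Sylvester's criterion Q is negative definite.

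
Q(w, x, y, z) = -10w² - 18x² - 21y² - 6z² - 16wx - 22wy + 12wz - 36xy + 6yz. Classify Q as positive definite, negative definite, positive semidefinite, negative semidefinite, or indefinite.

negative definite

The symmetric matrix of Q is A = [[-10, -8, -11, 6], [-8, -18, -18, 0], [-11, -18, -21, 3], [6, 0, 3, -6]].
Leading principal minors: Δ_1 = -10, Δ_2 = 116, Δ_3 = -186, Δ_4 = 72.
The signs alternate starting with Δ_1 < 0, so by Sylvester's criterion Q is negative definite.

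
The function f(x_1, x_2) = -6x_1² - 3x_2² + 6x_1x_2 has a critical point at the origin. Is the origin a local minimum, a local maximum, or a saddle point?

The Hessian at the origin is H = [[-12, 6], [6, -6]].
det H = -12·-6 − (6)² = 36 > 0 and H[1,1] = -12 < 0, so H is negative definite.
Therefore the origin is a local maximum.

local maximum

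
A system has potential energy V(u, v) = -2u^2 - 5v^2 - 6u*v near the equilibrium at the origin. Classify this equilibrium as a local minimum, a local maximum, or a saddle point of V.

local maximum

The Hessian at the origin is H = [[-4, -6], [-6, -10]].
det H = -4·-10 − (-6)² = 4 > 0 and H[1,1] = -4 < 0, so H is negative definite.
Therefore the origin is a local maximum.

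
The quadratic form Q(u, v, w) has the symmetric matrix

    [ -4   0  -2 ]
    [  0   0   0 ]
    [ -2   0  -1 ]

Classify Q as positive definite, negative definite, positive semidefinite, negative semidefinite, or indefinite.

Symmetric row and column elimination reduces A to a congruent diagonal form with pivots -4, 0, 0.
So there are 1 negative, 2 zero pivots.
Hence Q is negative semidefinite.

negative semidefinite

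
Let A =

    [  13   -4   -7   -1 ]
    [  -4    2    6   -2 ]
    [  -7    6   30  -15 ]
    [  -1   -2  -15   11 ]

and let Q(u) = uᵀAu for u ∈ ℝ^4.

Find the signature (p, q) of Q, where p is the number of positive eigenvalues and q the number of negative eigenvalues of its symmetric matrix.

Row-reducing A symmetrically gives the diagonal entries 13, 10/13, 7, 12/7.
Counting signs: 4 positive.

(4, 0)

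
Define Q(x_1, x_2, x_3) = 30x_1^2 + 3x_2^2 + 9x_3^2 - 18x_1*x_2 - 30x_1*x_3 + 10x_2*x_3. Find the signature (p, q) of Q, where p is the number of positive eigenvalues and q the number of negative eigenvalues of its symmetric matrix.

Write A = [[30, -9, -15], [-9, 3, 5], [-15, 5, 9]].
An LDLᵀ factorisation of A has diagonal entries 30, 3/10, 2/3.
Counting signs: 3 positive.

(3, 0)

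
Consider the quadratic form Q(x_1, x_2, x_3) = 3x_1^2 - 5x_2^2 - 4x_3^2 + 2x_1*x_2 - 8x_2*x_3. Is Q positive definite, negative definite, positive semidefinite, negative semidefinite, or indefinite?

indefinite

The symmetric matrix is A = [[3, 1, 0], [1, -5, -4], [0, -4, -4]].
Symmetric row and column elimination reduces A to a congruent diagonal form with pivots 3, -16/3, -1.
Counting signs: 1 positive, 2 negative.
Hence Q is indefinite.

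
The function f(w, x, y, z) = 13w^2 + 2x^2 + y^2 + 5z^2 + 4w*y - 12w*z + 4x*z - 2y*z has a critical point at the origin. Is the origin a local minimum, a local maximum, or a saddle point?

local minimum

The Hessian at the origin is H = [[26, 0, 4, -12], [0, 4, 0, 4], [4, 0, 2, -2], [-12, 4, -2, 10]].
Symmetric row and column elimination reduces H to a congruent diagonal form with pivots 26, 4, 18/13, 4/9.
So there are 4 positive pivots.
H is positive definite, so the origin is a strict local minimum.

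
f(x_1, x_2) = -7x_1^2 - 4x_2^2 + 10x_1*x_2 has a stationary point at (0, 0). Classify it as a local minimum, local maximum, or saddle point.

local maximum

The Hessian at the origin is H = [[-14, 10], [10, -8]].
det H = -14·-8 − (10)² = 12 > 0 and H[1,1] = -14 < 0, so H is negative definite.
Therefore the origin is a local maximum.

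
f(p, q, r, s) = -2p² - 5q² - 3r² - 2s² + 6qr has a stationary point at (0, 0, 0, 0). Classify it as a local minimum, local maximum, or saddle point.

The Hessian at the origin is H = [[-4, 0, 0, 0], [0, -10, 6, 0], [0, 6, -6, 0], [0, 0, 0, -4]].
Row-reducing H symmetrically gives the diagonal entries -4, -10, -12/5, -4.
That gives 4 negative pivots.
H is negative definite, so the origin is a strict local maximum.

local maximum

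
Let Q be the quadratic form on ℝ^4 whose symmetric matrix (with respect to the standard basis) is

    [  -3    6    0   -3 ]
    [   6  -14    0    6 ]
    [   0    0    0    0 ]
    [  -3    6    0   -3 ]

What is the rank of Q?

2

Congruent diagonalization of A (simultaneous row and column reduction) yields pivots -3, -2, 0, 0.
That gives 2 negative, 2 zero pivots.
The rank is the number of nonzero pivots: 2.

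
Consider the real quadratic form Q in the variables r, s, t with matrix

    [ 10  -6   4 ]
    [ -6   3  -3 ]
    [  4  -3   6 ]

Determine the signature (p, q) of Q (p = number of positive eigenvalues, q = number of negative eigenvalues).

(2, 1)

An LDLᵀ factorisation of A has diagonal entries 10, -3/5, 5.
Counting signs: 2 positive, 1 negative.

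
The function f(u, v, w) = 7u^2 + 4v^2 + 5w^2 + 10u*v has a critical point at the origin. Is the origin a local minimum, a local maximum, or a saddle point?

The Hessian at the origin is H = [[14, 10, 0], [10, 8, 0], [0, 0, 10]].
An LDLᵀ factorisation of H has diagonal entries 14, 6/7, 10.
That gives 3 positive pivots.
H is positive definite, so the origin is a strict local minimum.

local minimum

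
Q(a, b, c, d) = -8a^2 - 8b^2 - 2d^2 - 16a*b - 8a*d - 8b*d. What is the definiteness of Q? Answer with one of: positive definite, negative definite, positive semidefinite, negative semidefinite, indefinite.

Write A = [[-8, -8, 0, -4], [-8, -8, 0, -4], [0, 0, 0, 0], [-4, -4, 0, -2]].
Applying the same elementary operations to the rows and columns of A produces a congruent diagonal matrix with entries -8, 0, 0, 0.
So there are 1 negative, 3 zero pivots.
Hence Q is negative semidefinite.

negative semidefinite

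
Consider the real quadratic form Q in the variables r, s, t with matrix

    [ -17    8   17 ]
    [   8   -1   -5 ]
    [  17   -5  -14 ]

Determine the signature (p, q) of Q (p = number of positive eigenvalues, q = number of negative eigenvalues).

Congruent diagonalization of A (simultaneous row and column reduction) yields pivots -17, 47/17, -12/47.
So there are 1 positive, 2 negative pivots.

(1, 2)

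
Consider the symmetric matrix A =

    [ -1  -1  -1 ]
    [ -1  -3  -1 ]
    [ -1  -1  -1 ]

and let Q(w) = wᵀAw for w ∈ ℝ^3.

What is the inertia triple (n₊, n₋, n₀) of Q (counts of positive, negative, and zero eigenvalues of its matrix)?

Row-reducing A symmetrically gives the diagonal entries -1, -2, 0.
That gives 2 negative, 1 zero pivots.

(0, 2, 1)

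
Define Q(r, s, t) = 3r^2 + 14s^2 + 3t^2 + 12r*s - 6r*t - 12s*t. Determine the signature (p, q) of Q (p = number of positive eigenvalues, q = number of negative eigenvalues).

Write A = [[3, 6, -3], [6, 14, -6], [-3, -6, 3]].
Row-reducing A symmetrically gives the diagonal entries 3, 2, 0.
Counting signs: 2 positive, 1 zero.

(2, 0)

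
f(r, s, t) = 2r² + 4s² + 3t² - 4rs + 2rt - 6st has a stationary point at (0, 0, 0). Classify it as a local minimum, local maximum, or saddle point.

local minimum

The Hessian at the origin is H = [[4, -4, 2], [-4, 8, -6], [2, -6, 6]].
Congruent diagonalization of H (simultaneous row and column reduction) yields pivots 4, 4, 1.
So there are 3 positive pivots.
H is positive definite, so the origin is a strict local minimum.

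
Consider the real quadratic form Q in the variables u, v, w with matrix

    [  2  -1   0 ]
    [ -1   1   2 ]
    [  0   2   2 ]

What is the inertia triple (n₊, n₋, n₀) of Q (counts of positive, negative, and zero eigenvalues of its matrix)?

(2, 1, 0)

Congruent diagonalization of A (simultaneous row and column reduction) yields pivots 2, 1/2, -6.
So there are 2 positive, 1 negative pivots.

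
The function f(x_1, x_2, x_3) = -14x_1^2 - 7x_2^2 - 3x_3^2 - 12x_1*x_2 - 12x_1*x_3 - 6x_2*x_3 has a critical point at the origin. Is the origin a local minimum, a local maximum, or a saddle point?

local maximum

The Hessian at the origin is H = [[-28, -12, -12], [-12, -14, -6], [-12, -6, -6]].
Symmetric row and column elimination reduces H to a congruent diagonal form with pivots -28, -62/7, -24/31.
Counting signs: 3 negative.
H is negative definite, so the origin is a strict local maximum.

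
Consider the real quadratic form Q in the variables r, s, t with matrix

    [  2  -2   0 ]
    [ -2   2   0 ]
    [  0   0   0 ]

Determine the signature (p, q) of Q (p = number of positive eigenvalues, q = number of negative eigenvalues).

Symmetric row and column elimination reduces A to a congruent diagonal form with pivots 2, 0, 0.
So there are 1 positive, 2 zero pivots.

(1, 0)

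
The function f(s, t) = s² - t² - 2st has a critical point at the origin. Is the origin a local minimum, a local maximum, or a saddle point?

saddle point

The Hessian at the origin is H = [[2, -2], [-2, -2]].
det H = 2·-2 − (-2)² = -8 < 0, so H is indefinite.
Therefore the origin is a saddle point.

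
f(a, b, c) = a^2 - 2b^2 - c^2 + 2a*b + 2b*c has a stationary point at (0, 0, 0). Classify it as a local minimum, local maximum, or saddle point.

saddle point

The Hessian at the origin is H = [[2, 2, 0], [2, -4, 2], [0, 2, -2]].
Applying the same elementary operations to the rows and columns of H produces a congruent diagonal matrix with entries 2, -6, -4/3.
Counting signs: 1 positive, 2 negative.
H is indefinite, so the origin is a saddle point.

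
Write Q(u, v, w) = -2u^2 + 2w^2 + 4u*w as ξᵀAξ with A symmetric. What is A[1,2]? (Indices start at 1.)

The coefficient of u·v in Q is 0. For a symmetric A this equals A[1,2] + A[2,1] = 2·A[1,2].
So A[1,2] = 0/2 = 0.

0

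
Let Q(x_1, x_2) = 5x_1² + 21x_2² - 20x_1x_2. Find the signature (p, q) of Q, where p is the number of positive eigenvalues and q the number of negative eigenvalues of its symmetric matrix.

Write A = [[5, -10], [-10, 21]].
Symmetric row and column elimination reduces A to a congruent diagonal form with pivots 5, 1.
So there are 2 positive pivots.

(2, 0)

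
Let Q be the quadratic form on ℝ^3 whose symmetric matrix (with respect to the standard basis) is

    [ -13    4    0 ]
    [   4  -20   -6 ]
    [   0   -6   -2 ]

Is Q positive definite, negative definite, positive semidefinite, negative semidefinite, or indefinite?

Leading principal minors: Δ_1 = -13, Δ_2 = 244, Δ_3 = -20.
The signs alternate starting with Δ_1 < 0, so by Sylvester's criterion Q is negative definite.

negative definite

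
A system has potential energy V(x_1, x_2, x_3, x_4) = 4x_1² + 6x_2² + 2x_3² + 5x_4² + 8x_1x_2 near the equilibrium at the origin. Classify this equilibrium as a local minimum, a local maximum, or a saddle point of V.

local minimum

The Hessian at the origin is H = [[8, 8, 0, 0], [8, 12, 0, 0], [0, 0, 4, 0], [0, 0, 0, 10]].
Symmetric row and column elimination reduces H to a congruent diagonal form with pivots 8, 4, 4, 10.
That gives 4 positive pivots.
H is positive definite, so the origin is a strict local minimum.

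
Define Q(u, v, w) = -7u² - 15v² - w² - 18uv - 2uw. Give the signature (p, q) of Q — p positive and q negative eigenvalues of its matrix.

(0, 3)

Write A = [[-7, -9, -1], [-9, -15, 0], [-1, 0, -1]].
Row-reducing A symmetrically gives the diagonal entries -7, -24/7, -3/8.
So there are 3 negative pivots.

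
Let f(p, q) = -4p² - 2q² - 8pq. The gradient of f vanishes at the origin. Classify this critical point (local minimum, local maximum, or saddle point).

The Hessian at the origin is H = [[-8, -8], [-8, -4]].
det H = -8·-4 − (-8)² = -32 < 0, so H is indefinite.
Therefore the origin is a saddle point.

saddle point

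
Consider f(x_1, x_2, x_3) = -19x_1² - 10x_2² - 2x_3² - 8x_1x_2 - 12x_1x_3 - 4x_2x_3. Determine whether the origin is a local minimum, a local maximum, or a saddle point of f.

The Hessian at the origin is H = [[-38, -8, -12], [-8, -20, -4], [-12, -4, -4]].
An LDLᵀ factorisation of H has diagonal entries -38, -348/19, -8/87.
Counting signs: 3 negative.
H is negative definite, so the origin is a strict local maximum.

local maximum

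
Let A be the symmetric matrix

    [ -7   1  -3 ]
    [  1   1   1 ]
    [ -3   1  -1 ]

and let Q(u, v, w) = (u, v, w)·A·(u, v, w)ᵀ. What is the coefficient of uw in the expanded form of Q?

The coefficient of uw is A[1,3] + A[3,1] = 2·(-3) = -6.

-6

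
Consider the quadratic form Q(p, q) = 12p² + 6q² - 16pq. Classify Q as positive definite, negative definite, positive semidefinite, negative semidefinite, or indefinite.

Write A = [[12, -8], [-8, 6]].
Row-reducing A symmetrically gives the diagonal entries 12, 2/3.
Counting signs: 2 positive.
Hence Q is positive definite.

positive definite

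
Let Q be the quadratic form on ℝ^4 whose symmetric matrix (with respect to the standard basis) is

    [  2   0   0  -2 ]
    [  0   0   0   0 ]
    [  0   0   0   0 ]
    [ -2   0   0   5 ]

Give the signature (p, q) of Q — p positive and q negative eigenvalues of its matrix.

Row-reducing A symmetrically gives the diagonal entries 2, 0, 0, 3.
Counting signs: 2 positive, 2 zero.

(2, 0)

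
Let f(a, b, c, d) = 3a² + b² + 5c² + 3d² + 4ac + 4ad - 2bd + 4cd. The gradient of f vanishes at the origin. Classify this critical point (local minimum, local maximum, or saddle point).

local minimum

The Hessian at the origin is H = [[6, 0, 4, 4], [0, 2, 0, -2], [4, 0, 10, 4], [4, -2, 4, 6]].
Row-reducing H symmetrically gives the diagonal entries 6, 2, 22/3, 12/11.
So there are 4 positive pivots.
H is positive definite, so the origin is a strict local minimum.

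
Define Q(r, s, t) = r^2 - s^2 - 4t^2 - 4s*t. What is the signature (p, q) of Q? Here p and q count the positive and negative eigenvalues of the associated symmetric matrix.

Write A = [[1, 0, 0], [0, -1, -2], [0, -2, -4]].
Applying the same elementary operations to the rows and columns of A produces a congruent diagonal matrix with entries 1, -1, 0.
Counting signs: 1 positive, 1 negative, 1 zero.

(1, 1)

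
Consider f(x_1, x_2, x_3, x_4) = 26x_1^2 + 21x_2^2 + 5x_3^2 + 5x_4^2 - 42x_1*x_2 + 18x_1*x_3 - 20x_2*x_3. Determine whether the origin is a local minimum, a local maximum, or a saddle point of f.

The Hessian at the origin is H = [[52, -42, 18, 0], [-42, 42, -20, 0], [18, -20, 10, 0], [0, 0, 0, 10]].
Congruent diagonalization of H (simultaneous row and column reduction) yields pivots 52, 105/13, 8/105, 10.
So there are 4 positive pivots.
H is positive definite, so the origin is a strict local minimum.

local minimum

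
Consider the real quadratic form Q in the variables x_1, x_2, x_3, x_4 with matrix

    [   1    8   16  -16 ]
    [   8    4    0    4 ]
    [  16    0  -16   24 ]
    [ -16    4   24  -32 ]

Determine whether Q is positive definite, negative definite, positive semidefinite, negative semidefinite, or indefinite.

Applying the same elementary operations to the rows and columns of A produces a congruent diagonal matrix with entries 1, -60, 16/15, 0.
That gives 2 positive, 1 negative, 1 zero pivots.
Hence Q is indefinite.

indefinite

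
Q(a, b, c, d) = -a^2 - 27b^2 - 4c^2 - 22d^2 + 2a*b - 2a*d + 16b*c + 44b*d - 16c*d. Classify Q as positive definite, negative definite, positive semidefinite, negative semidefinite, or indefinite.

negative definite

The symmetric matrix of Q is A = [[-1, 1, 0, -1], [1, -27, 8, 22], [0, 8, -4, -8], [-1, 22, -8, -22]].
Leading principal minors: Δ_1 = -1, Δ_2 = 26, Δ_3 = -40, Δ_4 = 100.
The signs alternate starting with Δ_1 < 0, so by Sylvester's criterion Q is negative definite.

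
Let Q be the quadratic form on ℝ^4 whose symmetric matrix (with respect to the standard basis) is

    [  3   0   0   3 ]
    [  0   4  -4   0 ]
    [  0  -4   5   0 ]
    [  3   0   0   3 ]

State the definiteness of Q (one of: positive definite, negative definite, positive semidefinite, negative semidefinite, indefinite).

positive semidefinite

Congruent diagonalization of A (simultaneous row and column reduction) yields pivots 3, 4, 1, 0.
Counting signs: 3 positive, 1 zero.
Hence Q is positive semidefinite.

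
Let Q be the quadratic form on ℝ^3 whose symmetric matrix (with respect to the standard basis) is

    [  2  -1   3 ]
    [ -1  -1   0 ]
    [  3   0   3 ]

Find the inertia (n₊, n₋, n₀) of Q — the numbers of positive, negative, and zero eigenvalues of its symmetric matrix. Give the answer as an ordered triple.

Applying the same elementary operations to the rows and columns of A produces a congruent diagonal matrix with entries 2, -3/2, 0.
So there are 1 positive, 1 negative, 1 zero pivots.

(1, 1, 1)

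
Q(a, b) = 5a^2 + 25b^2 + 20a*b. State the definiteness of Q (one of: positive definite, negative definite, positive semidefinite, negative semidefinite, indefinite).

The symmetric matrix is A = [[5, 10], [10, 25]].
An LDLᵀ factorisation of A has diagonal entries 5, 5.
Counting signs: 2 positive.
Hence Q is positive definite.

positive definite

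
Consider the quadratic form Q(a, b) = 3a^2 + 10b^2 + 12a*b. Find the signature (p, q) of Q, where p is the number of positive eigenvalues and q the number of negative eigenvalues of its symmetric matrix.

(1, 1)

The associated matrix is A = [[3, 6], [6, 10]].
Applying the same elementary operations to the rows and columns of A produces a congruent diagonal matrix with entries 3, -2.
That gives 1 positive, 1 negative pivots.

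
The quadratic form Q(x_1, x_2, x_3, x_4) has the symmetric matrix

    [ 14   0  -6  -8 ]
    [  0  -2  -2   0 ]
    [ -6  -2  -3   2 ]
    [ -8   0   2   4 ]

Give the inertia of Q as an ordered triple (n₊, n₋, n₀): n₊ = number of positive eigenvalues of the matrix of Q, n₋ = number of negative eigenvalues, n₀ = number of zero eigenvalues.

Row-reducing A symmetrically gives the diagonal entries 14, -2, -25/7, 0.
So there are 1 positive, 2 negative, 1 zero pivots.

(1, 2, 1)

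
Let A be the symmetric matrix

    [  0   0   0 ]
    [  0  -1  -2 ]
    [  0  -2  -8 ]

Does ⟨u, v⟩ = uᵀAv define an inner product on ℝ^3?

no

Congruent diagonalization of A (simultaneous row and column reduction) yields pivots 0, -1, -4.
So there are 2 negative, 1 zero pivots.
Hence Q is negative semidefinite.
⟨·,·⟩ is an inner product exactly when A is positive definite.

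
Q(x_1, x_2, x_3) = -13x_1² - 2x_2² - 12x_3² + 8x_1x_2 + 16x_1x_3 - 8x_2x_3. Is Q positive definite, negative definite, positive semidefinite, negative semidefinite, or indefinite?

negative definite

The symmetric matrix is A = [[-13, 4, 8], [4, -2, -4], [8, -4, -12]].
Symmetric row and column elimination reduces A to a congruent diagonal form with pivots -13, -10/13, -4.
Counting signs: 3 negative.
Hence Q is negative definite.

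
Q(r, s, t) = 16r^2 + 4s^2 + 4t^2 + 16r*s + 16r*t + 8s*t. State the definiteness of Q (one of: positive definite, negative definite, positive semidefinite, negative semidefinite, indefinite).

positive semidefinite

The associated matrix is A = [[16, 8, 8], [8, 4, 4], [8, 4, 4]].
Congruent diagonalization of A (simultaneous row and column reduction) yields pivots 16, 0, 0.
That gives 1 positive, 2 zero pivots.
Hence Q is positive semidefinite.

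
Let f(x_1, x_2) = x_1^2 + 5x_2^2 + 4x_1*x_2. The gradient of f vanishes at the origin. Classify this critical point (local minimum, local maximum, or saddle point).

local minimum

The Hessian at the origin is H = [[2, 4], [4, 10]].
det H = 2·10 − (4)² = 4 > 0 and H[1,1] = 2 > 0, so H is positive definite.
Therefore the origin is a local minimum.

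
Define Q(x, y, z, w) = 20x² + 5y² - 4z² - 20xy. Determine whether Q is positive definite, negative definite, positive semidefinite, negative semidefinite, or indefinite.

The symmetric matrix is A = [[20, -10, 0, 0], [-10, 5, 0, 0], [0, 0, -4, 0], [0, 0, 0, 0]].
Congruent diagonalization of A (simultaneous row and column reduction) yields pivots 20, 0, -4, 0.
That gives 1 positive, 1 negative, 2 zero pivots.
Hence Q is indefinite.

indefinite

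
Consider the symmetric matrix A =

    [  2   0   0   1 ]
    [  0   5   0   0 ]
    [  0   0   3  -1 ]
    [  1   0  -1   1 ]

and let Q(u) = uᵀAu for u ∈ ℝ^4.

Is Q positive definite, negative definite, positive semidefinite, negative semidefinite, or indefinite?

positive definite

An LDLᵀ factorisation of A has diagonal entries 2, 5, 3, 1/6.
Counting signs: 4 positive.
Hence Q is positive definite.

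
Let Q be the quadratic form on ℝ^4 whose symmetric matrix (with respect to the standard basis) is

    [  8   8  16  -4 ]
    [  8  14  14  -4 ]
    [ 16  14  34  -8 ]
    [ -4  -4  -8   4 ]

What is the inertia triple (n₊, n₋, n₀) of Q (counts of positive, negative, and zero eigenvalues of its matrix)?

Applying the same elementary operations to the rows and columns of A produces a congruent diagonal matrix with entries 8, 6, 4/3, 2.
Counting signs: 4 positive.

(4, 0, 0)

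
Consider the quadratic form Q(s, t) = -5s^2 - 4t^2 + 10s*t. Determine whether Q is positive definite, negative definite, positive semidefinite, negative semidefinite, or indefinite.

indefinite

Write A = [[-5, 5], [5, -4]].
An LDLᵀ factorisation of A has diagonal entries -5, 1.
That gives 1 positive, 1 negative pivots.
Hence Q is indefinite.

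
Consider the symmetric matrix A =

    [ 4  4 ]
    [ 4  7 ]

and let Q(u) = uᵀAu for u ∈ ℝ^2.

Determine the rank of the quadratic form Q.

Congruent diagonalization of A (simultaneous row and column reduction) yields pivots 4, 3.
So there are 2 positive pivots.
The rank is the number of nonzero pivots: 2.

2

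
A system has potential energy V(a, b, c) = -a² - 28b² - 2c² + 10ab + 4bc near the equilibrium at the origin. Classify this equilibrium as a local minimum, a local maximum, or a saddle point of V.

local maximum

The Hessian at the origin is H = [[-2, 10, 0], [10, -56, 4], [0, 4, -4]].
Row-reducing H symmetrically gives the diagonal entries -2, -6, -4/3.
That gives 3 negative pivots.
H is negative definite, so the origin is a strict local maximum.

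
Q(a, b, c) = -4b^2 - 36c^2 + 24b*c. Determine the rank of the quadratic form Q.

The associated matrix is A = [[0, 0, 0], [0, -4, 12], [0, 12, -36]].
Row-reducing A symmetrically gives the diagonal entries 0, -4, 0.
Counting signs: 1 negative, 2 zero.
The rank is the number of nonzero pivots: 1.

1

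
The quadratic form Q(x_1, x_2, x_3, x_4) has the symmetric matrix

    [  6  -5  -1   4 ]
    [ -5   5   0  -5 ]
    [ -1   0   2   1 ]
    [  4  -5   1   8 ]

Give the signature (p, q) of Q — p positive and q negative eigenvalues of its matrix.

Applying the same elementary operations to the rows and columns of A produces a congruent diagonal matrix with entries 6, 5/6, 1, 2.
So there are 4 positive pivots.

(4, 0)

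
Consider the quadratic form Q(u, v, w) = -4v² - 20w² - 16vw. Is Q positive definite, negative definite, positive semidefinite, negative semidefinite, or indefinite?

negative semidefinite

The symmetric matrix is A = [[0, 0, 0], [0, -4, -8], [0, -8, -20]].
Row-reducing A symmetrically gives the diagonal entries 0, -4, -4.
So there are 2 negative, 1 zero pivots.
Hence Q is negative semidefinite.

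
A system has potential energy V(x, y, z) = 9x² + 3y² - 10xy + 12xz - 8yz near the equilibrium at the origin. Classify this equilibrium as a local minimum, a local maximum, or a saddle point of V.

The Hessian at the origin is H = [[18, -10, 12], [-10, 6, -8], [12, -8, 0]].
Applying the same elementary operations to the rows and columns of H produces a congruent diagonal matrix with entries 18, 4/9, -12.
That gives 2 positive, 1 negative pivots.
H is indefinite, so the origin is a saddle point.

saddle point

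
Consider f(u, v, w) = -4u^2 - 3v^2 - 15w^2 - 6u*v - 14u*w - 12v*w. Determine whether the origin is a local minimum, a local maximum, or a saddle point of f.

The Hessian at the origin is H = [[-8, -6, -14], [-6, -6, -12], [-14, -12, -30]].
Symmetric row and column elimination reduces H to a congruent diagonal form with pivots -8, -3/2, -4.
Counting signs: 3 negative.
H is negative definite, so the origin is a strict local maximum.

local maximum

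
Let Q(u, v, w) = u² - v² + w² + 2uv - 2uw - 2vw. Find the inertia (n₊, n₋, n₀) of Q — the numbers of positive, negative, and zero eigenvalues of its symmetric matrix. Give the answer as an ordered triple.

The associated matrix is A = [[1, 1, -1], [1, -1, -1], [-1, -1, 1]].
Applying the same elementary operations to the rows and columns of A produces a congruent diagonal matrix with entries 1, -2, 0.
Counting signs: 1 positive, 1 negative, 1 zero.

(1, 1, 1)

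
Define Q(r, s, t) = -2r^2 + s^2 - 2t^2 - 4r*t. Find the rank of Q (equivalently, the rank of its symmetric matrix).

Write A = [[-2, 0, -2], [0, 1, 0], [-2, 0, -2]].
Row-reducing A symmetrically gives the diagonal entries -2, 1, 0.
That gives 1 positive, 1 negative, 1 zero pivots.
The rank is the number of nonzero pivots: 2.

2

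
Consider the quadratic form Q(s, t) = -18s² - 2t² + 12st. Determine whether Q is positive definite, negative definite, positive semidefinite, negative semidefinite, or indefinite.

negative semidefinite

The symmetric matrix of Q is [[-18, 6], [6, -2]].
For the 2×2 matrix [[-18, 6], [6, -2]]: det = -18·-2 − (6)² = 0, trace = -20.
det = 0 so one eigenvalue is zero; the form is semidefinite with the sign of the trace.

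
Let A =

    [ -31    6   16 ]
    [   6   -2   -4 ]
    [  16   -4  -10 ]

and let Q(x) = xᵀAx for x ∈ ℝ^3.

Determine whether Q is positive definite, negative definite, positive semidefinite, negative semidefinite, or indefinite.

Applying the same elementary operations to the rows and columns of A produces a congruent diagonal matrix with entries -31, -26/31, -10/13.
So there are 3 negative pivots.
Hence Q is negative definite.

negative definite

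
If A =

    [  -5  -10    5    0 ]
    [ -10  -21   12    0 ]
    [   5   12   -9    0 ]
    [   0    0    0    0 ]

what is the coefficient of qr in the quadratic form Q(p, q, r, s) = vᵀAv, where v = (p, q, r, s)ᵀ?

24

The coefficient of qr is A[2,3] + A[3,2] = 2·12 = 24.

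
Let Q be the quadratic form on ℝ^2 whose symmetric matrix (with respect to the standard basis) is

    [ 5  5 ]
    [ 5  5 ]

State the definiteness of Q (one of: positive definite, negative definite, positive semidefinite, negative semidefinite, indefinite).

Symmetric row and column elimination reduces A to a congruent diagonal form with pivots 5, 0.
So there are 1 positive, 1 zero pivots.
Hence Q is positive semidefinite.

positive semidefinite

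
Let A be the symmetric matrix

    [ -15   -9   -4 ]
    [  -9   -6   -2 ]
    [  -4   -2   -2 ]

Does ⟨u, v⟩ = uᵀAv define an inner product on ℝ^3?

no

Leading principal minors: Δ_1 = -15, Δ_2 = 9, Δ_3 = -6.
The signs alternate starting with Δ_1 < 0, so by Sylvester's criterion Q is negative definite.
⟨·,·⟩ is an inner product exactly when A is positive definite.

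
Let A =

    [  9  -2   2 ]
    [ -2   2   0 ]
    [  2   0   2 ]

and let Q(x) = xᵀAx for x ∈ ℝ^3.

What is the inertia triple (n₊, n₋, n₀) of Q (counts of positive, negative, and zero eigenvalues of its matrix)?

(3, 0, 0)

Congruent diagonalization of A (simultaneous row and column reduction) yields pivots 9, 14/9, 10/7.
That gives 3 positive pivots.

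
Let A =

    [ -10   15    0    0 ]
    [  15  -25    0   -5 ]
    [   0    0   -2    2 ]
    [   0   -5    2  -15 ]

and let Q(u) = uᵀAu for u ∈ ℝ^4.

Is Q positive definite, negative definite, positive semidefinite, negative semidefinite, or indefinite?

negative definite

Symmetric row and column elimination reduces A to a congruent diagonal form with pivots -10, -5/2, -2, -3.
That gives 4 negative pivots.
Hence Q is negative definite.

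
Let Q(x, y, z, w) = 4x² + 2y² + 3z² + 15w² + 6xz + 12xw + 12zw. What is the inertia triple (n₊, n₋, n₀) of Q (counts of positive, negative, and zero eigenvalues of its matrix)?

(4, 0, 0)

The associated matrix is A = [[4, 0, 3, 6], [0, 2, 0, 0], [3, 0, 3, 6], [6, 0, 6, 15]].
Congruent diagonalization of A (simultaneous row and column reduction) yields pivots 4, 2, 3/4, 3.
That gives 4 positive pivots.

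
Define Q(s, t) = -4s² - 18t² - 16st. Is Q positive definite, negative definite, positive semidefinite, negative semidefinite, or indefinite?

The symmetric matrix of Q is A = [[-4, -8], [-8, -18]].
Leading principal minors: Δ_1 = -4, Δ_2 = 8.
The signs alternate starting with Δ_1 < 0, so by Sylvester's criterion Q is negative definite.

negative definite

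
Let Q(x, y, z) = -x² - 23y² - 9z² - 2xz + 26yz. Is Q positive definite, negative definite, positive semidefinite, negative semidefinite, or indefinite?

The symmetric matrix of Q is A = [[-1, 0, -1], [0, -23, 13], [-1, 13, -9]].
Leading principal minors: Δ_1 = -1, Δ_2 = 23, Δ_3 = -15.
The signs alternate starting with Δ_1 < 0, so by Sylvester's criterion Q is negative definite.

negative definite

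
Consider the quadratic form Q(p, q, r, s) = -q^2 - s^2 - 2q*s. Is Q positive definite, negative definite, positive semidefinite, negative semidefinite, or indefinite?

The associated matrix is A = [[0, 0, 0, 0], [0, -1, 0, -1], [0, 0, 0, 0], [0, -1, 0, -1]].
Applying the same elementary operations to the rows and columns of A produces a congruent diagonal matrix with entries 0, -1, 0, 0.
So there are 1 negative, 3 zero pivots.
Hence Q is negative semidefinite.

negative semidefinite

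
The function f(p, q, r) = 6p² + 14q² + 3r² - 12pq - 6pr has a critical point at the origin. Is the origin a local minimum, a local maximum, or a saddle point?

The Hessian at the origin is H = [[12, -12, -6], [-12, 28, 0], [-6, 0, 6]].
Row-reducing H symmetrically gives the diagonal entries 12, 16, 3/4.
That gives 3 positive pivots.
H is positive definite, so the origin is a strict local minimum.

local minimum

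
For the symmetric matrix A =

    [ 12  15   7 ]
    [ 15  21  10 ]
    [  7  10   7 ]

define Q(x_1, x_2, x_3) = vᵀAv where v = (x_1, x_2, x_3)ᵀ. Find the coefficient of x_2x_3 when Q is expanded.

20

The coefficient of x_2x_3 is A[2,3] + A[3,2] = 2·10 = 20.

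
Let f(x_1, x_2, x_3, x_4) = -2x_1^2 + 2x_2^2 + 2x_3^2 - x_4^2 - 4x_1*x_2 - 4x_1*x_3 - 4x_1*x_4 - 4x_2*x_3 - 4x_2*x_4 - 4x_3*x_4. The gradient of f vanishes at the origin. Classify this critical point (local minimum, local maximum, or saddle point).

The Hessian at the origin is H = [[-4, -4, -4, -4], [-4, 4, -4, -4], [-4, -4, 4, -4], [-4, -4, -4, -2]].
Row-reducing H symmetrically gives the diagonal entries -4, 8, 8, 2.
That gives 3 positive, 1 negative pivots.
H is indefinite, so the origin is a saddle point.

saddle point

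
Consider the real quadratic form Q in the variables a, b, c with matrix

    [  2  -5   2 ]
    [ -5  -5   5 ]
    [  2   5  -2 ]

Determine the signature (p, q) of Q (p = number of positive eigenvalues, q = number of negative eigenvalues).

(2, 1)

Symmetric row and column elimination reduces A to a congruent diagonal form with pivots 2, -35/2, 12/7.
Counting signs: 2 positive, 1 negative.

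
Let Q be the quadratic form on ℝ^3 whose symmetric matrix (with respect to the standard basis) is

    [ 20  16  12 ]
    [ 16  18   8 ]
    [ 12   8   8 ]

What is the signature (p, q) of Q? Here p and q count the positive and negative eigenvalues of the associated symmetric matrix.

(3, 0)

An LDLᵀ factorisation of A has diagonal entries 20, 26/5, 4/13.
So there are 3 positive pivots.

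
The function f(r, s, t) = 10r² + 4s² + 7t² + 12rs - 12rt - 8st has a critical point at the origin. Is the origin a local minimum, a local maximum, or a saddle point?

The Hessian at the origin is H = [[20, 12, -12], [12, 8, -8], [-12, -8, 14]].
An LDLᵀ factorisation of H has diagonal entries 20, 4/5, 6.
Counting signs: 3 positive.
H is positive definite, so the origin is a strict local minimum.

local minimum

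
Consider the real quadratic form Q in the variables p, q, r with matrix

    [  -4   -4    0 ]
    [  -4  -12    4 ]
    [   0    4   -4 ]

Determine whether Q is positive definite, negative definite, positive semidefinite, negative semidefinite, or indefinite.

Congruent diagonalization of A (simultaneous row and column reduction) yields pivots -4, -8, -2.
Counting signs: 3 negative.
Hence Q is negative definite.

negative definite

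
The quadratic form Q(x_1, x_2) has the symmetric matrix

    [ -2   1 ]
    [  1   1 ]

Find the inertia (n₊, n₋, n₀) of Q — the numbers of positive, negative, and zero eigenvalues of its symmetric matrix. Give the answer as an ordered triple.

Congruent diagonalization of A (simultaneous row and column reduction) yields pivots -2, 3/2.
That gives 1 positive, 1 negative pivots.

(1, 1, 0)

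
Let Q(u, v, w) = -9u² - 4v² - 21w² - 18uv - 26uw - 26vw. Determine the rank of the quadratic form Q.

The associated matrix is A = [[-9, -9, -13], [-9, -4, -13], [-13, -13, -21]].
An LDLᵀ factorisation of A has diagonal entries -9, 5, -20/9.
That gives 1 positive, 2 negative pivots.
The rank is the number of nonzero pivots: 3.

3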